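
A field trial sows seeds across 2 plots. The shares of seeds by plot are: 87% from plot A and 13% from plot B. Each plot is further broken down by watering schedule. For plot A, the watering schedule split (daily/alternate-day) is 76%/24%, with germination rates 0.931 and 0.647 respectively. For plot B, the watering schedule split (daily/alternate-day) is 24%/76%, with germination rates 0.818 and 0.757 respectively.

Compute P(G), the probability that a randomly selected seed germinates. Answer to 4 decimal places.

0.8510

P(G|A) = 0.76·0.931 + 0.24·0.647 = 0.70756 + 0.15528 = 0.86284
P(G|B) = 0.24·0.818 + 0.76·0.757 = 0.19632 + 0.57532 = 0.77164
By total probability over the outer partition,
P(G) = 0.87·0.86284 + 0.13·0.77164
      = 0.7506708 + 0.1003132 = 0.850984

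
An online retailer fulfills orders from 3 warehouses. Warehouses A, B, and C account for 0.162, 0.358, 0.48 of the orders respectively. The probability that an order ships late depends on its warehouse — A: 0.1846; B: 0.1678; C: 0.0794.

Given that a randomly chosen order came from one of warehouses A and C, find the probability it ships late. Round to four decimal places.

0.1059

Let S = {A, C}.
P(S) = 0.162 + 0.48 = 0.642.
P(L ∩ S) = 0.1846·0.162 + 0.0794·0.48 = 0.0299052 + 0.038112 = 0.0680172.
P(L | S) = 0.0680172 / 0.642 = 0.105946…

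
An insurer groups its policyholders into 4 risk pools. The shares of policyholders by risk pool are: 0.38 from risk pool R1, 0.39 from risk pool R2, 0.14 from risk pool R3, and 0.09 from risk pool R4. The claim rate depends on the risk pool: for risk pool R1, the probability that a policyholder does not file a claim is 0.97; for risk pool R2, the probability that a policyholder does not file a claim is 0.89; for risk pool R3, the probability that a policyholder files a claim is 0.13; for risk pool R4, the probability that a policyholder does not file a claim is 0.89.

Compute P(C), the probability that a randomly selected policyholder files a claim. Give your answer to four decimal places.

P(C|R1) = 1 − 0.97 = 0.03.
P(C|R2) = 1 − 0.89 = 0.11.
P(C|R4) = 1 − 0.89 = 0.11.
Using total probability over the partition,
P(C) = P(C|R1)·P(R1) + P(C|R2)·P(R2) + P(C|R3)·P(R3) + P(C|R4)·P(R4)
      = 0.03·0.38 + 0.11·0.39 + 0.13·0.14 + 0.11·0.09
      = 0.0114 + 0.0429 + 0.0182 + 0.0099 = 0.0824

P(C) ≈ 0.0824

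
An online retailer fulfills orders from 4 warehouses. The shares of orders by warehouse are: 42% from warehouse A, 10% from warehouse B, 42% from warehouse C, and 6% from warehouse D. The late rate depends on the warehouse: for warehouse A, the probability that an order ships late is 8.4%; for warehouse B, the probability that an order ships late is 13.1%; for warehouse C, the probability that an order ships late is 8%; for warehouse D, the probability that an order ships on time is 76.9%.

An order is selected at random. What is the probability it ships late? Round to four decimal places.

P(L|D) = 1 − 0.769 = 0.231.
By the law of total probability,
P(L) = P(L|A)·P(A) + P(L|B)·P(B) + P(L|C)·P(C) + P(L|D)·P(D)
      = 0.084·0.42 + 0.131·0.1 + 0.08·0.42 + 0.231·0.06
      = 0.03528 + 0.0131 + 0.0336 + 0.01386 = 0.09584

0.0958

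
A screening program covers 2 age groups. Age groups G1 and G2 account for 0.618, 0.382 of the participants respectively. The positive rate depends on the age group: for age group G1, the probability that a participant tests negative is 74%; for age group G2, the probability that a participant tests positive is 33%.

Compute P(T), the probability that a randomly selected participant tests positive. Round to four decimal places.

P(T) ≈ 0.2867

P(T|G1) = 1 − 0.74 = 0.26.
P(T) = P(T|G1)·P(G1) + P(T|G2)·P(G2)
      = 0.26·0.618 + 0.33·0.382
      = 0.16068 + 0.12606 = 0.28674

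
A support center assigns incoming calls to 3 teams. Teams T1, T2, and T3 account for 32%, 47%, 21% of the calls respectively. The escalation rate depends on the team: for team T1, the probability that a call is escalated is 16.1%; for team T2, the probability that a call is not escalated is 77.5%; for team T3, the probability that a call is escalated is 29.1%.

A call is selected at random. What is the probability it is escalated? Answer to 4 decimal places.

P(E) ≈ 0.2184

P(E|T2) = 1 − 0.775 = 0.225.
P(E) = P(E|T1)·P(T1) + P(E|T2)·P(T2) + P(E|T3)·P(T3)
      = 0.161·0.32 + 0.225·0.47 + 0.291·0.21
      = 0.05152 + 0.10575 + 0.06111 = 0.21838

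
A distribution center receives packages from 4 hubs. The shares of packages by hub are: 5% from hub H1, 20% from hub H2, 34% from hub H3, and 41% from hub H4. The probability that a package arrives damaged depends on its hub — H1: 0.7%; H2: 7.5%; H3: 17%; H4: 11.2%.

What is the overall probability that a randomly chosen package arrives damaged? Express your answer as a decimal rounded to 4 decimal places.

0.1191

P(D) = P(D|H1)·P(H1) + P(D|H2)·P(H2) + P(D|H3)·P(H3) + P(D|H4)·P(H4)
      = 0.007·0.05 + 0.075·0.2 + 0.17·0.34 + 0.112·0.41
      = 0.00035 + 0.015 + 0.0578 + 0.04592 = 0.11907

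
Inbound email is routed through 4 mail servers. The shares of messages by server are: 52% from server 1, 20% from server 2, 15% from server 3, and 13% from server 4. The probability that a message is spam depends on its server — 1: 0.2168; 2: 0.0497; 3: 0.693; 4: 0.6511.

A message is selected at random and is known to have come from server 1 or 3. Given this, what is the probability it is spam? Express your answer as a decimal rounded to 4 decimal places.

Let J = {1, 3}.
P(J) = 0.52 + 0.15 = 0.67.
P(S ∩ J) = 0.2168·0.52 + 0.693·0.15 = 0.112736 + 0.10395 = 0.216686.
P(S | J) = 0.216686 / 0.67 = 0.323412…

0.3234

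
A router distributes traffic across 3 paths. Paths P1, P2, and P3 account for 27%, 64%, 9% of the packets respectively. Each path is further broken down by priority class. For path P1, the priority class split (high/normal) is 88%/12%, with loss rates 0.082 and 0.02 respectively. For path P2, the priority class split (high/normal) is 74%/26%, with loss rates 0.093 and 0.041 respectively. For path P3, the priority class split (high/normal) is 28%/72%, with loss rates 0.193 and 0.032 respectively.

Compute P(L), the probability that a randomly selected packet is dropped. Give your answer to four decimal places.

P(L|P1) = 0.88·0.082 + 0.12·0.02 = 0.07216 + 0.0024 = 0.07456
P(L|P2) = 0.74·0.093 + 0.26·0.041 = 0.06882 + 0.01066 = 0.07948
P(L|P3) = 0.28·0.193 + 0.72·0.032 = 0.05404 + 0.02304 = 0.07708
Then overall,
P(L) = 0.27·0.07456 + 0.64·0.07948 + 0.09·0.07708
      = 0.0201312 + 0.0508672 + 0.0069372 = 0.0779356

0.0779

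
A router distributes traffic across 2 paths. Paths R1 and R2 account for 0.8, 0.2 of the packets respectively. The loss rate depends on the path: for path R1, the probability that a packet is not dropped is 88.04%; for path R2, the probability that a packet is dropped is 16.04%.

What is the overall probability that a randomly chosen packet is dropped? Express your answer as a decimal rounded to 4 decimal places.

P(L|R1) = 1 − 0.8804 = 0.1196.
P(L) = P(L|R1)·P(R1) + P(L|R2)·P(R2)
      = 0.1196·0.8 + 0.1604·0.2
      = 0.09568 + 0.03208 = 0.12776

0.1278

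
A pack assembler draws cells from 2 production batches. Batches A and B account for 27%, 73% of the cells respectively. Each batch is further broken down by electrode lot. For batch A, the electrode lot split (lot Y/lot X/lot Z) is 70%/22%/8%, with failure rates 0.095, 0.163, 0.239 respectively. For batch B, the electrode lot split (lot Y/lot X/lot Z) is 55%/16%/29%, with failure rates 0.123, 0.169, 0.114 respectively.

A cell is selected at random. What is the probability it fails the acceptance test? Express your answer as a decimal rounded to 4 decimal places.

0.1261

P(F|A) = 0.7·0.095 + 0.22·0.163 + 0.08·0.239 = 0.0665 + 0.03586 + 0.01912 = 0.12148
P(F|B) = 0.55·0.123 + 0.16·0.169 + 0.29·0.114 = 0.06765 + 0.02704 + 0.03306 = 0.12775
Then overall,
P(F) = 0.27·0.12148 + 0.73·0.12775
      = 0.0327996 + 0.0932575 = 0.1260571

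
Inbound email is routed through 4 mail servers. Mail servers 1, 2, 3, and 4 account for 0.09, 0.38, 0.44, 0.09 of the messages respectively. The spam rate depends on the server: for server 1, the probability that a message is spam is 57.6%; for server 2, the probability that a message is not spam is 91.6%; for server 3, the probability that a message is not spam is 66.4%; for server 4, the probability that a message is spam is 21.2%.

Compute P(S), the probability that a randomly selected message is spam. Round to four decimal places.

P(S|2) = 1 − 0.916 = 0.084.
P(S|3) = 1 − 0.664 = 0.336.
By the law of total probability,
P(S) = P(S|1)·P(1) + P(S|2)·P(2) + P(S|3)·P(3) + P(S|4)·P(4)
      = 0.576·0.09 + 0.084·0.38 + 0.336·0.44 + 0.212·0.09
      = 0.05184 + 0.03192 + 0.14784 + 0.01908 = 0.25068

0.2507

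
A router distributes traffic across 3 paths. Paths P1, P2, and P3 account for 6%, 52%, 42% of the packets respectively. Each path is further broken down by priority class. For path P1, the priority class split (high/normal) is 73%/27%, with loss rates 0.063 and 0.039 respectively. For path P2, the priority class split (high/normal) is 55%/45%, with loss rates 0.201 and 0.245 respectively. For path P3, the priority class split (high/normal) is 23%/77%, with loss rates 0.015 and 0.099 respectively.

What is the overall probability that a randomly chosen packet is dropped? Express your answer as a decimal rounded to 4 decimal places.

P(L|P1) = 0.73·0.063 + 0.27·0.039 = 0.04599 + 0.01053 = 0.05652
P(L|P2) = 0.55·0.201 + 0.45·0.245 = 0.11055 + 0.11025 = 0.2208
P(L|P3) = 0.23·0.015 + 0.77·0.099 = 0.00345 + 0.07623 = 0.07968
By total probability over the outer partition,
P(L) = 0.06·0.05652 + 0.52·0.2208 + 0.42·0.07968
      = 0.0033912 + 0.114816 + 0.0334656 = 0.1516728

P(L) ≈ 0.1517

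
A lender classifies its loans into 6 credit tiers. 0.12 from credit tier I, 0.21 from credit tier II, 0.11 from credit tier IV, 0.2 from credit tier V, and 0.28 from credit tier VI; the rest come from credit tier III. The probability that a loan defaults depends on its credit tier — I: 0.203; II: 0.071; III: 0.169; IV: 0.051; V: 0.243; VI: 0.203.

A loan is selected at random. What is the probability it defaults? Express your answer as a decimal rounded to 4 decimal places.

P(III) = 1 − (0.12 + 0.21 + 0.11 + 0.2 + 0.28) = 0.08.
Using total probability over the partition,
P(D) = P(D|I)·P(I) + P(D|II)·P(II) + P(D|III)·P(III) + P(D|IV)·P(IV) + P(D|V)·P(V) + P(D|VI)·P(VI)
      = 0.203·0.12 + 0.071·0.21 + 0.169·0.08 + 0.051·0.11 + 0.243·0.2 + 0.203·0.28
      = 0.02436 + 0.01491 + 0.01352 + 0.00561 + 0.0486 + 0.05684 = 0.16384

0.1638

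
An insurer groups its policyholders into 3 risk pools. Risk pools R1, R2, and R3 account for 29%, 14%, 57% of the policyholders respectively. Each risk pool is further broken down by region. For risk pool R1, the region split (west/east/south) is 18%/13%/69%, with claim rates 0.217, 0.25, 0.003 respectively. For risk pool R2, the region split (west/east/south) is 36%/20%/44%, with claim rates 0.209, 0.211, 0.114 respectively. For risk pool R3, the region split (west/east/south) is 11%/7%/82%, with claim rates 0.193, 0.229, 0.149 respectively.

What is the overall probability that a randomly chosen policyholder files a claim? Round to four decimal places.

0.1357

P(C|R1) = 0.18·0.217 + 0.13·0.25 + 0.69·0.003 = 0.03906 + 0.0325 + 0.00207 = 0.07363
P(C|R2) = 0.36·0.209 + 0.2·0.211 + 0.44·0.114 = 0.07524 + 0.0422 + 0.05016 = 0.1676
P(C|R3) = 0.11·0.193 + 0.07·0.229 + 0.82·0.149 = 0.02123 + 0.01603 + 0.12218 = 0.15944
By total probability over the outer partition,
P(C) = 0.29·0.07363 + 0.14·0.1676 + 0.57·0.15944
      = 0.0213527 + 0.023464 + 0.0908808 = 0.1356975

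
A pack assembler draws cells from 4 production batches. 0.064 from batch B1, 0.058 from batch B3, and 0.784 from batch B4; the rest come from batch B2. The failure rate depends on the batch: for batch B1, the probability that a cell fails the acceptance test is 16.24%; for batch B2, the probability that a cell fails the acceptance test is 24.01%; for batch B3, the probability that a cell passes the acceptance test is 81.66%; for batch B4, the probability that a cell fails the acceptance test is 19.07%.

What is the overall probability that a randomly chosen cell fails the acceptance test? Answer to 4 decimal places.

0.1931

P(B2) = 1 − (0.064 + 0.058 + 0.784) = 0.094.
P(F|B3) = 1 − 0.8166 = 0.1834.
P(F) = P(F|B1)·P(B1) + P(F|B2)·P(B2) + P(F|B3)·P(B3) + P(F|B4)·P(B4)
      = 0.1624·0.064 + 0.2401·0.094 + 0.1834·0.058 + 0.1907·0.784
      = 0.0103936 + 0.0225694 + 0.0106372 + 0.1495088 = 0.193109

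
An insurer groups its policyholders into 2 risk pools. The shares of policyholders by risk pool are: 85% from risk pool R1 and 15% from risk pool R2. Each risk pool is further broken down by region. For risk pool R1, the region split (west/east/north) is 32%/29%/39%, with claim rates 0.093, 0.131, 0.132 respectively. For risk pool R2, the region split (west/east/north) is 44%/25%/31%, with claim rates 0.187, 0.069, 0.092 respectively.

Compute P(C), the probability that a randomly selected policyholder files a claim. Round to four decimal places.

P(C) ≈ 0.1206

P(C|R1) = 0.32·0.093 + 0.29·0.131 + 0.39·0.132 = 0.02976 + 0.03799 + 0.05148 = 0.11923
P(C|R2) = 0.44·0.187 + 0.25·0.069 + 0.31·0.092 = 0.08228 + 0.01725 + 0.02852 = 0.12805
By total probability over the outer partition,
P(C) = 0.85·0.11923 + 0.15·0.12805
      = 0.1013455 + 0.0192075 = 0.120553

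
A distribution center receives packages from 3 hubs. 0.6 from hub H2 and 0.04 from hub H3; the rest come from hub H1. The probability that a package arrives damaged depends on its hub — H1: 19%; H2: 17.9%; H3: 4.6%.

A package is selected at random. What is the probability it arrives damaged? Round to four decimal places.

P(H1) = 1 − (0.6 + 0.04) = 0.36.
P(D) = P(D|H1)·P(H1) + P(D|H2)·P(H2) + P(D|H3)·P(H3)
      = 0.19·0.36 + 0.179·0.6 + 0.046·0.04
      = 0.0684 + 0.1074 + 0.00184 = 0.17764

0.1776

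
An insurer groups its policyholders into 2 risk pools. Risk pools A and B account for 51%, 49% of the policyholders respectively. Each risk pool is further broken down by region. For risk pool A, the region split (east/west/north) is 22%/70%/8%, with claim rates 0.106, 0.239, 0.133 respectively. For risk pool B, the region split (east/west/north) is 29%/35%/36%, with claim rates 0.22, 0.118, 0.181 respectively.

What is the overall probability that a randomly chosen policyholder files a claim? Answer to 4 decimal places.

P(C|A) = 0.22·0.106 + 0.7·0.239 + 0.08·0.133 = 0.02332 + 0.1673 + 0.01064 = 0.20126
P(C|B) = 0.29·0.22 + 0.35·0.118 + 0.36·0.181 = 0.0638 + 0.0413 + 0.06516 = 0.17026
Then overall,
P(C) = 0.51·0.20126 + 0.49·0.17026
      = 0.1026426 + 0.0834274 = 0.18607

P(C) ≈ 0.1861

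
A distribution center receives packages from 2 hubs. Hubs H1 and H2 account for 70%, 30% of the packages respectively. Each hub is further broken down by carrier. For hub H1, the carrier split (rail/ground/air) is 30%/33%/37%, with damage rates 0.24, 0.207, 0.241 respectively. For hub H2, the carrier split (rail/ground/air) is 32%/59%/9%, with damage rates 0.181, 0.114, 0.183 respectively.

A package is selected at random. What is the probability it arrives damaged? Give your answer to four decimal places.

P(D|H1) = 0.3·0.24 + 0.33·0.207 + 0.37·0.241 = 0.072 + 0.06831 + 0.08917 = 0.22948
P(D|H2) = 0.32·0.181 + 0.59·0.114 + 0.09·0.183 = 0.05792 + 0.06726 + 0.01647 = 0.14165
Then overall,
P(D) = 0.7·0.22948 + 0.3·0.14165
      = 0.160636 + 0.042495 = 0.203131

P(D) ≈ 0.2031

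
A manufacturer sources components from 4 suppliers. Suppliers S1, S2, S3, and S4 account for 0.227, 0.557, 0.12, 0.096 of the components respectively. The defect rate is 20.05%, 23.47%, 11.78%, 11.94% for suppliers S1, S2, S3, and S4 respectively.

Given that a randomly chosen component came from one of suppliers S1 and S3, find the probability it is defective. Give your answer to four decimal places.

Let S = {S1, S3}.
P(S) = 0.227 + 0.12 = 0.347.
P(D ∩ S) = 0.2005·0.227 + 0.1178·0.12 = 0.0455135 + 0.014136 = 0.0596495.
P(D | S) = 0.0596495 / 0.347 = 0.171901…

0.1719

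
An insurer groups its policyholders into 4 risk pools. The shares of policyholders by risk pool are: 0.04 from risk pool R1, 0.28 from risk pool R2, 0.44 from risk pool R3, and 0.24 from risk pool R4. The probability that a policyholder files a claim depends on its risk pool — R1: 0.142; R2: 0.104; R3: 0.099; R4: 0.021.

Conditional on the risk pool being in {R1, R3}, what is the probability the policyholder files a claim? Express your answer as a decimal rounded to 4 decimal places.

Let S = {R1, R3}.
P(S) = 0.04 + 0.44 = 0.48.
P(C ∩ S) = 0.142·0.04 + 0.099·0.44 = 0.00568 + 0.04356 = 0.04924.
P(C | S) = 0.04924 / 0.48 = 0.102583…

P(C|S) ≈ 0.1026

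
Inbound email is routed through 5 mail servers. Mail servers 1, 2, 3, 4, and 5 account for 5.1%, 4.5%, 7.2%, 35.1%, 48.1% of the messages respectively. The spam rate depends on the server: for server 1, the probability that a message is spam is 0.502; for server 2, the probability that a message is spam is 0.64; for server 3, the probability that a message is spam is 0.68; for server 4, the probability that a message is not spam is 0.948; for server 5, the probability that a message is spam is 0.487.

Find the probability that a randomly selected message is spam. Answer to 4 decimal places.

0.3559

P(S|4) = 1 − 0.948 = 0.052.
P(S) = P(S|1)·P(1) + P(S|2)·P(2) + P(S|3)·P(3) + P(S|4)·P(4) + P(S|5)·P(5)
      = 0.502·0.051 + 0.64·0.045 + 0.68·0.072 + 0.052·0.351 + 0.487·0.481
      = 0.025602 + 0.0288 + 0.04896 + 0.018252 + 0.234247 = 0.355861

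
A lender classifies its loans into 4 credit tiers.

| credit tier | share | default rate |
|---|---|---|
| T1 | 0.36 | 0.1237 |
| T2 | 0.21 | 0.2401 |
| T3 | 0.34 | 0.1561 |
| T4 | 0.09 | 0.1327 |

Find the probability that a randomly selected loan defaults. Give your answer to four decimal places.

0.1600

Summing over the partition,
P(D) = P(D|T1)·P(T1) + P(D|T2)·P(T2) + P(D|T3)·P(T3) + P(D|T4)·P(T4)
      = 0.1237·0.36 + 0.2401·0.21 + 0.1561·0.34 + 0.1327·0.09
      = 0.044532 + 0.050421 + 0.053074 + 0.011943 = 0.15997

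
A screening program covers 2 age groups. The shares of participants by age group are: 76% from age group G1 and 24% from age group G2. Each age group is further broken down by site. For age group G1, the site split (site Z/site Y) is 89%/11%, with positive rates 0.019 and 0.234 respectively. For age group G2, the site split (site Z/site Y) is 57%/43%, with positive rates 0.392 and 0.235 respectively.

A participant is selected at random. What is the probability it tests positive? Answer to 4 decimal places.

P(T|G1) = 0.89·0.019 + 0.11·0.234 = 0.01691 + 0.02574 = 0.04265
P(T|G2) = 0.57·0.392 + 0.43·0.235 = 0.22344 + 0.10105 = 0.32449
By total probability over the outer partition,
P(T) = 0.76·0.04265 + 0.24·0.32449
      = 0.032414 + 0.0778776 = 0.1102916

0.1103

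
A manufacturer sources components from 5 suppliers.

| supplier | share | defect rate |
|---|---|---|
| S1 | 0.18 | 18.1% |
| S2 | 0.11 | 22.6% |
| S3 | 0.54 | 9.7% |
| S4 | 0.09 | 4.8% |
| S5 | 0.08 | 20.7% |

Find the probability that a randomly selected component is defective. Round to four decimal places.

0.1307

P(D) = P(D|S1)·P(S1) + P(D|S2)·P(S2) + P(D|S3)·P(S3) + P(D|S4)·P(S4) + P(D|S5)·P(S5)
      = 0.181·0.18 + 0.226·0.11 + 0.097·0.54 + 0.048·0.09 + 0.207·0.08
      = 0.03258 + 0.02486 + 0.05238 + 0.00432 + 0.01656 = 0.1307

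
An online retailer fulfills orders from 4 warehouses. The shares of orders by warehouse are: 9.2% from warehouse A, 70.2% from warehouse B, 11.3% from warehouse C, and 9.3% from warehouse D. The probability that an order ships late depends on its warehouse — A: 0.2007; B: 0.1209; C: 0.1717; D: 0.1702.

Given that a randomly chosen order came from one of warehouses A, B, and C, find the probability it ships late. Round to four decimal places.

P(L|S) ≈ 0.1353

Let S = {A, B, C}.
P(S) = 0.092 + 0.702 + 0.113 = 0.907.
P(L ∩ S) = 0.2007·0.092 + 0.1209·0.702 + 0.1717·0.113 = 0.0184644 + 0.0848718 + 0.0194021 = 0.1227383.
P(L | S) = 0.1227383 / 0.907 = 0.135323…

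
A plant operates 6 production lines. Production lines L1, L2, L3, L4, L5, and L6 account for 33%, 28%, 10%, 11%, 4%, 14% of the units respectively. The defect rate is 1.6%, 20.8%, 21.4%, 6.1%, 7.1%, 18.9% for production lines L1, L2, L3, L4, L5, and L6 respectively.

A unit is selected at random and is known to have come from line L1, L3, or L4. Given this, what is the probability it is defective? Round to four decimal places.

P(D|S) ≈ 0.0618

Let S = {L1, L3, L4}.
P(S) = 0.33 + 0.1 + 0.11 = 0.54.
P(D ∩ S) = 0.016·0.33 + 0.214·0.1 + 0.061·0.11 = 0.00528 + 0.0214 + 0.00671 = 0.03339.
P(D | S) = 0.03339 / 0.54 = 0.061833…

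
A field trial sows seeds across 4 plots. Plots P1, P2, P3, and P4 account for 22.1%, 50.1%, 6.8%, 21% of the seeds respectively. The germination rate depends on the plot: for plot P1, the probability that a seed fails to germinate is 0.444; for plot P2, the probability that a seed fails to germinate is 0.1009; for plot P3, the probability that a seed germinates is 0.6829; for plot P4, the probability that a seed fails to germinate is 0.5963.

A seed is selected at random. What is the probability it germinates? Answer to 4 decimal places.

0.7045

P(G|P1) = 1 − 0.444 = 0.556.
P(G|P2) = 1 − 0.1009 = 0.8991.
P(G|P4) = 1 − 0.5963 = 0.4037.
Using total probability over the partition,
P(G) = P(G|P1)·P(P1) + P(G|P2)·P(P2) + P(G|P3)·P(P3) + P(G|P4)·P(P4)
      = 0.556·0.221 + 0.8991·0.501 + 0.6829·0.068 + 0.4037·0.21
      = 0.122876 + 0.4504491 + 0.0464372 + 0.084777 = 0.7045393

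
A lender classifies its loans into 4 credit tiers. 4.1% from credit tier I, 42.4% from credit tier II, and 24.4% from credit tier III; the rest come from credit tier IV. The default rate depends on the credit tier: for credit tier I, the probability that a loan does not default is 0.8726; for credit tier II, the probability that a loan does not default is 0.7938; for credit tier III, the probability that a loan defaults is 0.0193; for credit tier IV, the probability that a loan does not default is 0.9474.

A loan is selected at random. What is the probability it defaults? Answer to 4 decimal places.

P(IV) = 1 − (0.041 + 0.424 + 0.244) = 0.291.
P(D|I) = 1 − 0.8726 = 0.1274.
P(D|II) = 1 − 0.7938 = 0.2062.
P(D|IV) = 1 − 0.9474 = 0.0526.
P(D) = P(D|I)·P(I) + P(D|II)·P(II) + P(D|III)·P(III) + P(D|IV)·P(IV)
      = 0.1274·0.041 + 0.2062·0.424 + 0.0193·0.244 + 0.0526·0.291
      = 0.0052234 + 0.0874288 + 0.0047092 + 0.0153066 = 0.112668

P(D) ≈ 0.1127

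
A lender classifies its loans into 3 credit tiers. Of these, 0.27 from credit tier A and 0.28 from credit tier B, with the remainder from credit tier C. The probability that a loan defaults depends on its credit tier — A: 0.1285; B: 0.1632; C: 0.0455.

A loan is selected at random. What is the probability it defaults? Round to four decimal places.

P(D) ≈ 0.1009

P(C) = 1 − (0.27 + 0.28) = 0.45.
Using total probability over the partition,
P(D) = P(D|A)·P(A) + P(D|B)·P(B) + P(D|C)·P(C)
      = 0.1285·0.27 + 0.1632·0.28 + 0.0455·0.45
      = 0.034695 + 0.045696 + 0.020475 = 0.100866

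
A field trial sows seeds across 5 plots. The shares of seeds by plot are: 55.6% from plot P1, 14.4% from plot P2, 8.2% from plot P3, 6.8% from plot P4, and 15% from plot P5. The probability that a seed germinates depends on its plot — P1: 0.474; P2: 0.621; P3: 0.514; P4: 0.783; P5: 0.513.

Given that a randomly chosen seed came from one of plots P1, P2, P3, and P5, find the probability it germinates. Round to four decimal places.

Let S = {P1, P2, P3, P5}.
P(S) = 0.556 + 0.144 + 0.082 + 0.15 = 0.932.
P(G ∩ S) = 0.474·0.556 + 0.621·0.144 + 0.514·0.082 + 0.513·0.15 = 0.263544 + 0.089424 + 0.042148 + 0.07695 = 0.472066.
P(G | S) = 0.472066 / 0.932 = 0.506509…

P(G|S) ≈ 0.5065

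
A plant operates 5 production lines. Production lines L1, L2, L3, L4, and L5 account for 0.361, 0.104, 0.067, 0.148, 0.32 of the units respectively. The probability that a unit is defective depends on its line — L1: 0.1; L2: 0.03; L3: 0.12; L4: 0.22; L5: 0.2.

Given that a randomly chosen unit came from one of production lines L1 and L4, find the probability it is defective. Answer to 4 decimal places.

Let S = {L1, L4}.
P(S) = 0.361 + 0.148 = 0.509.
P(D ∩ S) = 0.1·0.361 + 0.22·0.148 = 0.0361 + 0.03256 = 0.06866.
P(D | S) = 0.06866 / 0.509 = 0.134892…

0.1349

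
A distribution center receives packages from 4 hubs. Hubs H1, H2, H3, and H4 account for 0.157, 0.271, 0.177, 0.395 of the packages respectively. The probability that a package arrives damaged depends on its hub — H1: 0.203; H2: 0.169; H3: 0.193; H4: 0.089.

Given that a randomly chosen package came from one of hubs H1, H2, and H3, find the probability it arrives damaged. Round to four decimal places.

Let S = {H1, H2, H3}.
P(S) = 0.157 + 0.271 + 0.177 = 0.605.
P(D ∩ S) = 0.203·0.157 + 0.169·0.271 + 0.193·0.177 = 0.031871 + 0.045799 + 0.034161 = 0.111831.
P(D | S) = 0.111831 / 0.605 = 0.184845…

0.1848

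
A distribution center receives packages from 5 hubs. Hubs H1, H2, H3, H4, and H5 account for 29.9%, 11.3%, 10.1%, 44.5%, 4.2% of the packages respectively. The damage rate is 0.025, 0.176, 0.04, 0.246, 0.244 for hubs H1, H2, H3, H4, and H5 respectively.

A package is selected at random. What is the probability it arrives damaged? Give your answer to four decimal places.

P(D) = P(D|H1)·P(H1) + P(D|H2)·P(H2) + P(D|H3)·P(H3) + P(D|H4)·P(H4) + P(D|H5)·P(H5)
      = 0.025·0.299 + 0.176·0.113 + 0.04·0.101 + 0.246·0.445 + 0.244·0.042
      = 0.007475 + 0.019888 + 0.00404 + 0.10947 + 0.010248 = 0.151121

0.1511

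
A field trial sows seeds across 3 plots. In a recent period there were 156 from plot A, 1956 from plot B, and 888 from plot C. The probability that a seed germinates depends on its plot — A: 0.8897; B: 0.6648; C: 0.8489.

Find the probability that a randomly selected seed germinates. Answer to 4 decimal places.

P(G) ≈ 0.7310

Total: 156 + 1956 + 888 = 3000.
P(A) = 156/3000 = 0.052. P(B) = 1956/3000 = 0.652. P(C) = 888/3000 = 0.296.
Using total probability over the partition,
P(G) = P(G|A)·P(A) + P(G|B)·P(B) + P(G|C)·P(C)
      = 0.8897·0.052 + 0.6648·0.652 + 0.8489·0.296
      = 0.0462644 + 0.4334496 + 0.2512744 = 0.7309884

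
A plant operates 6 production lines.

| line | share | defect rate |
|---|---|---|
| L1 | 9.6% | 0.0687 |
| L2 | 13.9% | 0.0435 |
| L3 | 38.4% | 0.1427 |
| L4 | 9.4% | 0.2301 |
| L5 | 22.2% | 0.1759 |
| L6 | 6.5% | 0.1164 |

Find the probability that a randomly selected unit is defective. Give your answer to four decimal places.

By the law of total probability,
P(D) = P(D|L1)·P(L1) + P(D|L2)·P(L2) + P(D|L3)·P(L3) + P(D|L4)·P(L4) + P(D|L5)·P(L5) + P(D|L6)·P(L6)
      = 0.0687·0.096 + 0.0435·0.139 + 0.1427·0.384 + 0.2301·0.094 + 0.1759·0.222 + 0.1164·0.065
      = 0.0065952 + 0.0060465 + 0.0547968 + 0.0216294 + 0.0390498 + 0.007566 = 0.1356837

0.1357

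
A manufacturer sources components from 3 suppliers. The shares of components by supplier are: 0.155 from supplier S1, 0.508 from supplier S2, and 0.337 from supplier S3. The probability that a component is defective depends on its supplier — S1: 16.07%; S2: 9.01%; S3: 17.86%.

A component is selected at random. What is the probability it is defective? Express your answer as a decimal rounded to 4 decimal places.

0.1309

Using total probability over the partition,
P(D) = P(D|S1)·P(S1) + P(D|S2)·P(S2) + P(D|S3)·P(S3)
      = 0.1607·0.155 + 0.0901·0.508 + 0.1786·0.337
      = 0.0249085 + 0.0457708 + 0.0601882 = 0.1308675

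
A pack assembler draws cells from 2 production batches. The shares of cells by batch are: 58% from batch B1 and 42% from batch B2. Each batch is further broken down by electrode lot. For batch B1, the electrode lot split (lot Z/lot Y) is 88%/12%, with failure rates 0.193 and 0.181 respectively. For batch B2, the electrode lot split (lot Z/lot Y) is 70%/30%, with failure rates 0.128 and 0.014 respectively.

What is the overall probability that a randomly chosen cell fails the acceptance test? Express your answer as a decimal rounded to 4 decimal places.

P(F|B1) = 0.88·0.193 + 0.12·0.181 = 0.16984 + 0.02172 = 0.19156
P(F|B2) = 0.7·0.128 + 0.3·0.014 = 0.0896 + 0.0042 = 0.0938
By total probability over the outer partition,
P(F) = 0.58·0.19156 + 0.42·0.0938
      = 0.1111048 + 0.039396 = 0.1505008

P(F) ≈ 0.1505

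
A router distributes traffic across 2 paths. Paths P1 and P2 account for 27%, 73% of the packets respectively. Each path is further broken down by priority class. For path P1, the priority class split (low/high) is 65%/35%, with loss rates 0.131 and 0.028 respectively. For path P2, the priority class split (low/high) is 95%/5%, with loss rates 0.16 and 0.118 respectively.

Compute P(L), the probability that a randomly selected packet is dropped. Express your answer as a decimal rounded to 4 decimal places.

P(L) ≈ 0.1409

P(L|P1) = 0.65·0.131 + 0.35·0.028 = 0.08515 + 0.0098 = 0.09495
P(L|P2) = 0.95·0.16 + 0.05·0.118 = 0.152 + 0.0059 = 0.1579
Then overall,
P(L) = 0.27·0.09495 + 0.73·0.1579
      = 0.0256365 + 0.115267 = 0.1409035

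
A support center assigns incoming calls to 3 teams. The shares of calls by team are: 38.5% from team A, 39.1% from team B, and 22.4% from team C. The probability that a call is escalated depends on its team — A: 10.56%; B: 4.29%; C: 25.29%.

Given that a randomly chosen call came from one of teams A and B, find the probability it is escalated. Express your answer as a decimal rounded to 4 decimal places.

Let S = {A, B}.
P(S) = 0.385 + 0.391 = 0.776.
P(E ∩ S) = 0.1056·0.385 + 0.0429·0.391 = 0.040656 + 0.0167739 = 0.0574299.
P(E | S) = 0.0574299 / 0.776 = 0.074008…

0.0740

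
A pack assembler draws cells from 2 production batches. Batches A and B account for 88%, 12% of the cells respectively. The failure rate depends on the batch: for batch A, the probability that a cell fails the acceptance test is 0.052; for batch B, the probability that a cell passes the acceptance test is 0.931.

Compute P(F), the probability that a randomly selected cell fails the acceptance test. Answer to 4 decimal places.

0.0540

P(F|B) = 1 − 0.931 = 0.069.
P(F) = P(F|A)·P(A) + P(F|B)·P(B)
      = 0.052·0.88 + 0.069·0.12
      = 0.04576 + 0.00828 = 0.05404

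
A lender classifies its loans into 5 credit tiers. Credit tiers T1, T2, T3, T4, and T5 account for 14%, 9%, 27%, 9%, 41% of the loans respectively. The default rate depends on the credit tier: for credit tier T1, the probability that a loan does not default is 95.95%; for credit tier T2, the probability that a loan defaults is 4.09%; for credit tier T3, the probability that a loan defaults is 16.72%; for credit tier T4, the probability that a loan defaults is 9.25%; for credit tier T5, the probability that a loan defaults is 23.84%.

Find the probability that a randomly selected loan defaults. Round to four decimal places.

P(D|T1) = 1 − 0.9595 = 0.0405.
By the law of total probability,
P(D) = P(D|T1)·P(T1) + P(D|T2)·P(T2) + P(D|T3)·P(T3) + P(D|T4)·P(T4) + P(D|T5)·P(T5)
      = 0.0405·0.14 + 0.0409·0.09 + 0.1672·0.27 + 0.0925·0.09 + 0.2384·0.41
      = 0.00567 + 0.003681 + 0.045144 + 0.008325 + 0.097744 = 0.160564

P(D) ≈ 0.1606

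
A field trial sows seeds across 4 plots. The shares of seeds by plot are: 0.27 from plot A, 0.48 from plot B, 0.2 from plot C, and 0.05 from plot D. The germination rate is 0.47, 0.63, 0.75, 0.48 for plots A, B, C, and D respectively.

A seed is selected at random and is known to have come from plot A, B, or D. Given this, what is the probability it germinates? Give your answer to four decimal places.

0.5666

Let S = {A, B, D}.
P(S) = 0.27 + 0.48 + 0.05 = 0.8.
P(G ∩ S) = 0.47·0.27 + 0.63·0.48 + 0.48·0.05 = 0.1269 + 0.3024 + 0.024 = 0.4533.
P(G | S) = 0.4533 / 0.8 = 0.566625…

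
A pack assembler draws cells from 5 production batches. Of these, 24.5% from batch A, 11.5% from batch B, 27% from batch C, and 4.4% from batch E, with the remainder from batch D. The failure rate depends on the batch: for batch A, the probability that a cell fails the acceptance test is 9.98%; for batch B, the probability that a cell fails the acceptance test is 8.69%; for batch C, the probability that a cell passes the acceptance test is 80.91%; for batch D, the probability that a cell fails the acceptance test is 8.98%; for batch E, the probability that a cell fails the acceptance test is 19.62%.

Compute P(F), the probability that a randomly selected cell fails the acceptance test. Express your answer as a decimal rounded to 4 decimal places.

P(F) ≈ 0.1239

P(D) = 1 − (0.245 + 0.115 + 0.27 + 0.044) = 0.326.
P(F|C) = 1 − 0.8091 = 0.1909.
P(F) = P(F|A)·P(A) + P(F|B)·P(B) + P(F|C)·P(C) + P(F|D)·P(D) + P(F|E)·P(E)
      = 0.0998·0.245 + 0.0869·0.115 + 0.1909·0.27 + 0.0898·0.326 + 0.1962·0.044
      = 0.024451 + 0.0099935 + 0.051543 + 0.0292748 + 0.0086328 = 0.1238951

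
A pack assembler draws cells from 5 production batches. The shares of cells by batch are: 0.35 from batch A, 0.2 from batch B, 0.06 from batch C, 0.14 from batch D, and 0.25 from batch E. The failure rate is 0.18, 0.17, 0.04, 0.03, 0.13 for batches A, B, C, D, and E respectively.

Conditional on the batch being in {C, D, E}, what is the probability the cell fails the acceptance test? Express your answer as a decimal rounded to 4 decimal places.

0.0869

Let S = {C, D, E}.
P(S) = 0.06 + 0.14 + 0.25 = 0.45.
P(F ∩ S) = 0.04·0.06 + 0.03·0.14 + 0.13·0.25 = 0.0024 + 0.0042 + 0.0325 = 0.0391.
P(F | S) = 0.0391 / 0.45 = 0.086889…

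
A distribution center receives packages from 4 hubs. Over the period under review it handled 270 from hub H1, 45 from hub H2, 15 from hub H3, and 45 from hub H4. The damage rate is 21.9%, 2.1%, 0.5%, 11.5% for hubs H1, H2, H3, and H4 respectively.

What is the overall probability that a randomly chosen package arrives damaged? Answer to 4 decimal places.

Total: 270 + 45 + 15 + 45 = 375.
P(H1) = 270/375 = 0.72. P(H2) = 45/375 = 0.12. P(H3) = 15/375 = 0.04. P(H4) = 45/375 = 0.12.
P(D) = P(D|H1)·P(H1) + P(D|H2)·P(H2) + P(D|H3)·P(H3) + P(D|H4)·P(H4)
      = 0.219·0.72 + 0.021·0.12 + 0.005·0.04 + 0.115·0.12
      = 0.15768 + 0.00252 + 0.0002 + 0.0138 = 0.1742

0.1742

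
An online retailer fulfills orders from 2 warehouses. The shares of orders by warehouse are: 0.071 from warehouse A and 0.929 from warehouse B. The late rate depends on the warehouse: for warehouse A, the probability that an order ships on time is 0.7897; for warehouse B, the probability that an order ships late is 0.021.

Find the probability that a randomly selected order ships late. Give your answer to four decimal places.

P(L|A) = 1 − 0.7897 = 0.2103.
P(L) = P(L|A)·P(A) + P(L|B)·P(B)
      = 0.2103·0.071 + 0.021·0.929
      = 0.0149313 + 0.019509 = 0.0344403

P(L) ≈ 0.0344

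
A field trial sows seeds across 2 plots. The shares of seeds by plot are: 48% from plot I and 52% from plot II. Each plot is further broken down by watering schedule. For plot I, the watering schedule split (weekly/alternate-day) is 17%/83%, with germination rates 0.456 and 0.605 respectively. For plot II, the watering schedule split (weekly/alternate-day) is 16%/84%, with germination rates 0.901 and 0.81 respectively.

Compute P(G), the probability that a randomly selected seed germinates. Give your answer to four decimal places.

P(G|I) = 0.17·0.456 + 0.83·0.605 = 0.07752 + 0.50215 = 0.57967
P(G|II) = 0.16·0.901 + 0.84·0.81 = 0.14416 + 0.6804 = 0.82456
By total probability over the outer partition,
P(G) = 0.48·0.57967 + 0.52·0.82456
      = 0.2782416 + 0.4287712 = 0.7070128

0.7070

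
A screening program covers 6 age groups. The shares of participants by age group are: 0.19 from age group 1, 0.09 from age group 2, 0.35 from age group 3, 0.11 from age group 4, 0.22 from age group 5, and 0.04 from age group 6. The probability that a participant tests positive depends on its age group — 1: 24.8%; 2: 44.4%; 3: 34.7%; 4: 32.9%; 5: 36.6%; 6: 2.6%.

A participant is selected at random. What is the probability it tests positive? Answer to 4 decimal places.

By the law of total probability,
P(T) = P(T|1)·P(1) + P(T|2)·P(2) + P(T|3)·P(3) + P(T|4)·P(4) + P(T|5)·P(5) + P(T|6)·P(6)
      = 0.248·0.19 + 0.444·0.09 + 0.347·0.35 + 0.329·0.11 + 0.366·0.22 + 0.026·0.04
      = 0.04712 + 0.03996 + 0.12145 + 0.03619 + 0.08052 + 0.00104 = 0.32628

0.3263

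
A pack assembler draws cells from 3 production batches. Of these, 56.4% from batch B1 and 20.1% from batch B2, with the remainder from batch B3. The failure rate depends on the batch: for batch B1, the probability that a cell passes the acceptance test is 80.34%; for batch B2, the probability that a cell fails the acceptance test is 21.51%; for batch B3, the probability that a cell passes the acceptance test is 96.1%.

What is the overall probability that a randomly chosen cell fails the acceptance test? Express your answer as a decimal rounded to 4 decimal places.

P(B3) = 1 − (0.564 + 0.201) = 0.235.
P(F|B1) = 1 − 0.8034 = 0.1966.
P(F|B3) = 1 − 0.961 = 0.039.
Summing over the partition,
P(F) = P(F|B1)·P(B1) + P(F|B2)·P(B2) + P(F|B3)·P(B3)
      = 0.1966·0.564 + 0.2151·0.201 + 0.039·0.235
      = 0.1108824 + 0.0432351 + 0.009165 = 0.1632825

P(F) ≈ 0.1633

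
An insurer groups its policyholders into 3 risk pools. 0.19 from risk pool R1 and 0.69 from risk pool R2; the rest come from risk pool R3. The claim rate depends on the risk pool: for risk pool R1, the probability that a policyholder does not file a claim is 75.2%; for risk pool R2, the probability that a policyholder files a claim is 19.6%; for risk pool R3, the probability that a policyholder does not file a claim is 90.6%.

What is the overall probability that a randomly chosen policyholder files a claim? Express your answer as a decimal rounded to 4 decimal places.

0.1936

P(R3) = 1 − (0.19 + 0.69) = 0.12.
P(C|R1) = 1 − 0.752 = 0.248.
P(C|R3) = 1 − 0.906 = 0.094.
P(C) = P(C|R1)·P(R1) + P(C|R2)·P(R2) + P(C|R3)·P(R3)
      = 0.248·0.19 + 0.196·0.69 + 0.094·0.12
      = 0.04712 + 0.13524 + 0.01128 = 0.19364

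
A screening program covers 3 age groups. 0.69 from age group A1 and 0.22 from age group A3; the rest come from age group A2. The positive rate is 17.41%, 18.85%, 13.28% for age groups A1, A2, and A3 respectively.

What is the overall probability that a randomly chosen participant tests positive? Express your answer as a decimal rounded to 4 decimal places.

0.1663

P(A2) = 1 − (0.69 + 0.22) = 0.09.
P(T) = P(T|A1)·P(A1) + P(T|A2)·P(A2) + P(T|A3)·P(A3)
      = 0.1741·0.69 + 0.1885·0.09 + 0.1328·0.22
      = 0.120129 + 0.016965 + 0.029216 = 0.16631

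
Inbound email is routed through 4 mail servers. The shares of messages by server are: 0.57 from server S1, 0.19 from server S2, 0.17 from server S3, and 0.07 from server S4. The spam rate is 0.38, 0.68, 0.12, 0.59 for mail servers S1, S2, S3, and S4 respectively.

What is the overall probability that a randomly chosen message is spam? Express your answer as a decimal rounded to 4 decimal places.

0.4075

By the law of total probability,
P(S) = P(S|S1)·P(S1) + P(S|S2)·P(S2) + P(S|S3)·P(S3) + P(S|S4)·P(S4)
      = 0.38·0.57 + 0.68·0.19 + 0.12·0.17 + 0.59·0.07
      = 0.2166 + 0.1292 + 0.0204 + 0.0413 = 0.4075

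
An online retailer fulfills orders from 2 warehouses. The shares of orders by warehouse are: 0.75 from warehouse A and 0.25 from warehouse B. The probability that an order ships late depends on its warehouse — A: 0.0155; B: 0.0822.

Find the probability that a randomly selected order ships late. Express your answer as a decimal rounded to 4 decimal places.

P(L) = P(L|A)·P(A) + P(L|B)·P(B)
      = 0.0155·0.75 + 0.0822·0.25
      = 0.011625 + 0.02055 = 0.032175

0.0322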